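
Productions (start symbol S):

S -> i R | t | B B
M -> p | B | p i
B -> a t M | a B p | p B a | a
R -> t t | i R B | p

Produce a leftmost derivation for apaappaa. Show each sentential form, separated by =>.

S => BB => aBpB => apBapB => apaapB => apaappBa => apaappaa

S => BB   [S -> B B]
BB => aBpB   [B -> a B p]
aBpB => apBapB   [B -> p B a]
apBapB => apaapB   [B -> a]
apaapB => apaappBa   [B -> p B a]
apaappBa => apaappaa   [B -> a]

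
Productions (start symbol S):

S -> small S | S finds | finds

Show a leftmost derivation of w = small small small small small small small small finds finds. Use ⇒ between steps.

S ⇒ small S ⇒ small S finds ⇒ small small S finds ⇒ small small small S finds ⇒ small small small small S finds ⇒ small small small small small S finds ⇒ small small small small small small S finds ⇒ small small small small small small small S finds ⇒ small small small small small small small small S finds ⇒ small small small small small small small small finds finds

S ⇒ small S   [S -> small S]
small S ⇒ small S finds   [S -> S finds]
small S finds ⇒ small small S finds   [S -> small S]
small small S finds ⇒ small small small S finds   [S -> small S]
small small small S finds ⇒ small small small small S finds   [S -> small S]
small small small small S finds ⇒ small small small small small S finds   [S -> small S]
small small small small small S finds ⇒ small small small small small small S finds   [S -> small S]
small small small small small small S finds ⇒ small small small small small small small S finds   [S -> small S]
small small small small small small small S finds ⇒ small small small small small small small small S finds   [S -> small S]
small small small small small small small small S finds ⇒ small small small small small small small small finds finds   [S -> finds]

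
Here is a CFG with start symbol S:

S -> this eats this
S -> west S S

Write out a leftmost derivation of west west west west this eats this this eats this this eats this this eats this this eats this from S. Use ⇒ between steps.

S ⇒ west S S ⇒ west west S S S ⇒ west west west S S S S ⇒ west west west west S S S S S ⇒ west west west west this eats this S S S S ⇒ west west west west this eats this this eats this S S S ⇒ west west west west this eats this this eats this this eats this S S ⇒ west west west west this eats this this eats this this eats this this eats this S ⇒ west west west west this eats this this eats this this eats this this eats this this eats this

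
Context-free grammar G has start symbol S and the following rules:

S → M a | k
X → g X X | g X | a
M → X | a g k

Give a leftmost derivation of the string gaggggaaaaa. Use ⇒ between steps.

S ⇒ Ma ⇒ Xa ⇒ gXXa ⇒ gaXa ⇒ gagXXa ⇒ gaggXXXa ⇒ gagggXXXa ⇒ gaggggXXXXa ⇒ gaggggaXXXa ⇒ gaggggaaXXa ⇒ gaggggaaaXa ⇒ gaggggaaaaa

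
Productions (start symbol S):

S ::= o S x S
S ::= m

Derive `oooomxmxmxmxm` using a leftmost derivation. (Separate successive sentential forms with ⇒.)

S⇒oSxS⇒ooSxSxS⇒oooSxSxSxS⇒ooooSxSxSxSxS⇒oooomxSxSxSxS⇒oooomxmxSxSxS⇒oooomxmxmxSxS⇒oooomxmxmxmxS⇒oooomxmxmxmxm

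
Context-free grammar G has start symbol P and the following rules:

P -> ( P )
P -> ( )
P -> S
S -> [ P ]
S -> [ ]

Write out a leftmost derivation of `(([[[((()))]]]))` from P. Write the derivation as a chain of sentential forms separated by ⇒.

P ⇒ (P)   [P -> ( P )]
(P) ⇒ ((P))   [P -> ( P )]
((P)) ⇒ ((S))   [P -> S]
((S)) ⇒ (([P]))   [S -> [ P ]]
(([P])) ⇒ (([S]))   [P -> S]
(([S])) ⇒ (([[P]]))   [S -> [ P ]]
(([[P]])) ⇒ (([[S]]))   [P -> S]
(([[S]])) ⇒ (([[[P]]]))   [S -> [ P ]]
(([[[P]]])) ⇒ (([[[(P)]]]))   [P -> ( P )]
(([[[(P)]]])) ⇒ (([[[((P))]]]))   [P -> ( P )]
(([[[((P))]]])) ⇒ (([[[((()))]]]))   [P -> ( )]

P ⇒ (P) ⇒ ((P)) ⇒ ((S)) ⇒ (([P])) ⇒ (([S])) ⇒ (([[P]])) ⇒ (([[S]])) ⇒ (([[[P]]])) ⇒ (([[[(P)]]])) ⇒ (([[[((P))]]])) ⇒ (([[[((()))]]]))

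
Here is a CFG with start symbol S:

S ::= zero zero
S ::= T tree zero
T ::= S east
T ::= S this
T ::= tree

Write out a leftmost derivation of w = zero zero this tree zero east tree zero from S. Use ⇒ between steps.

S ⇒ T tree zero   [S ::= T tree zero]
T tree zero ⇒ S east tree zero   [T ::= S east]
S east tree zero ⇒ T tree zero east tree zero   [S ::= T tree zero]
T tree zero east tree zero ⇒ S this tree zero east tree zero   [T ::= S this]
S this tree zero east tree zero ⇒ zero zero this tree zero east tree zero   [S ::= zero zero]

S ⇒ T tree zero ⇒ S east tree zero ⇒ T tree zero east tree zero ⇒ S this tree zero east tree zero ⇒ zero zero this tree zero east tree zero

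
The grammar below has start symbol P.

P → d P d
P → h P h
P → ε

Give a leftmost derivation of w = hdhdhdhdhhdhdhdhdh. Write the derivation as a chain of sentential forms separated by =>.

P=>hPh=>hdPdh=>hdhPhdh=>hdhdPdhdh=>hdhdhPhdhdh=>hdhdhdPdhdhdh=>hdhdhdhPhdhdhdh=>hdhdhdhdPdhdhdhdh=>hdhdhdhdhPhdhdhdhdh=>hdhdhdhdhhdhdhdhdh

P => hPh   [P → h P h]
hPh => hdPdh   [P → d P d]
hdPdh => hdhPhdh   [P → h P h]
hdhPhdh => hdhdPdhdh   [P → d P d]
hdhdPdhdh => hdhdhPhdhdh   [P → h P h]
hdhdhPhdhdh => hdhdhdPdhdhdh   [P → d P d]
hdhdhdPdhdhdh => hdhdhdhPhdhdhdh   [P → h P h]
hdhdhdhPhdhdhdh => hdhdhdhdPdhdhdhdh   [P → d P d]
hdhdhdhdPdhdhdhdh => hdhdhdhdhPhdhdhdhdh   [P → h P h]
hdhdhdhdhPhdhdhdhdh => hdhdhdhdhhdhdhdhdh   [P → ε]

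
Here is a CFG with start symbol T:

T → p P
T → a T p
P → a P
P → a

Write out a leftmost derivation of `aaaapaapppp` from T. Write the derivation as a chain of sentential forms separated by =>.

T => aTp => aaTpp => aaaTppp => aaaaTpppp => aaaapPpppp => aaaapaPpppp => aaaapaapppp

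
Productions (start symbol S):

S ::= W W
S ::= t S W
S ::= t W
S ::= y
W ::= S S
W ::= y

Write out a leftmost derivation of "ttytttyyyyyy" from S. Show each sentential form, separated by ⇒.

S ⇒ tSW ⇒ ttWW ⇒ ttSSW ⇒ ttySW ⇒ ttytSWW ⇒ ttyttSWWW ⇒ ttytttSWWWW ⇒ ttytttyWWWW ⇒ ttytttySSWWW ⇒ ttytttyySWWW ⇒ ttytttyyyWWW ⇒ ttytttyyyyWW ⇒ ttytttyyyyyW ⇒ ttytttyyyyyy

S ⇒ tSW   [S ::= t S W]
tSW ⇒ ttWW   [S ::= t W]
ttWW ⇒ ttSSW   [W ::= S S]
ttSSW ⇒ ttySW   [S ::= y]
ttySW ⇒ ttytSWW   [S ::= t S W]
ttytSWW ⇒ ttyttSWWW   [S ::= t S W]
ttyttSWWW ⇒ ttytttSWWWW   [S ::= t S W]
ttytttSWWWW ⇒ ttytttyWWWW   [S ::= y]
ttytttyWWWW ⇒ ttytttySSWWW   [W ::= S S]
ttytttySSWWW ⇒ ttytttyySWWW   [S ::= y]
ttytttyySWWW ⇒ ttytttyyyWWW   [S ::= y]
ttytttyyyWWW ⇒ ttytttyyyyWW   [W ::= y]
ttytttyyyyWW ⇒ ttytttyyyyyW   [W ::= y]
ttytttyyyyyW ⇒ ttytttyyyyyy   [W ::= y]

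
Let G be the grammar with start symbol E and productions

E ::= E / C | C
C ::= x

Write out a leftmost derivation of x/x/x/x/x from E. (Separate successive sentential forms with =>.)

E => E/C => E/C/C => E/C/C/C => E/C/C/C/C => C/C/C/C/C => x/C/C/C/C => x/x/C/C/C => x/x/x/C/C => x/x/x/x/C => x/x/x/x/x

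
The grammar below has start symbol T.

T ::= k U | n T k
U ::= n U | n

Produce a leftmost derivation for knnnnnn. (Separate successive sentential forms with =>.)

T => kU => knU => knnU => knnnU => knnnnU => knnnnnU => knnnnnn

T => kU   [T ::= k U]
kU => knU   [U ::= n U]
knU => knnU   [U ::= n U]
knnU => knnnU   [U ::= n U]
knnnU => knnnnU   [U ::= n U]
knnnnU => knnnnnU   [U ::= n U]
knnnnnU => knnnnnn   [U ::= n]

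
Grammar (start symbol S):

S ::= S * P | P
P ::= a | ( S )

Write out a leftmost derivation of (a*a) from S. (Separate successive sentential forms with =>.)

S => P   [S ::= P]
P => (S)   [P ::= ( S )]
(S) => (S*P)   [S ::= S * P]
(S*P) => (P*P)   [S ::= P]
(P*P) => (a*P)   [P ::= a]
(a*P) => (a*a)   [P ::= a]

S=>P=>(S)=>(S*P)=>(P*P)=>(a*P)=>(a*a)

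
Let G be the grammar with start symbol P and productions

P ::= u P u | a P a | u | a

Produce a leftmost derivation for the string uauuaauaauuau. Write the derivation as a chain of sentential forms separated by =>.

P => uPu => uaPau => uauPuau => uauuPuuau => uauuaPauuau => uauuaaPaauuau => uauuaauaauuau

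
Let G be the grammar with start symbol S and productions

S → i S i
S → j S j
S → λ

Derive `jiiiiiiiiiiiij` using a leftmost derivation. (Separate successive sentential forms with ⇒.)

S ⇒ jSj ⇒ jiSij ⇒ jiiSiij ⇒ jiiiSiiij ⇒ jiiiiSiiiij ⇒ jiiiiiSiiiiij ⇒ jiiiiiiSiiiiiij ⇒ jiiiiiiiiiiiij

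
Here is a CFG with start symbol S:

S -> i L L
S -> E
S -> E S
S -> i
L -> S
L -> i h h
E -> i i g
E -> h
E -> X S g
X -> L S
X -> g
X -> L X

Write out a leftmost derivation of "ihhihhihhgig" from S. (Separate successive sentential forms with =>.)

S=>E=>XSg=>LXSg=>ihhXSg=>ihhLXSg=>ihhihhXSg=>ihhihhLXSg=>ihhihhihhXSg=>ihhihhihhgSg=>ihhihhihhgig

S => E   [S -> E]
E => XSg   [E -> X S g]
XSg => LXSg   [X -> L X]
LXSg => ihhXSg   [L -> i h h]
ihhXSg => ihhLXSg   [X -> L X]
ihhLXSg => ihhihhXSg   [L -> i h h]
ihhihhXSg => ihhihhLXSg   [X -> L X]
ihhihhLXSg => ihhihhihhXSg   [L -> i h h]
ihhihhihhXSg => ihhihhihhgSg   [X -> g]
ihhihhihhgSg => ihhihhihhgig   [S -> i]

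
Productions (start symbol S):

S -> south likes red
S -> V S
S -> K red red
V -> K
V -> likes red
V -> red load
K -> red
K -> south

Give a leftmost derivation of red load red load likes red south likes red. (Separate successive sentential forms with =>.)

S => V S   [S -> V S]
V S => red load S   [V -> red load]
red load S => red load V S   [S -> V S]
red load V S => red load red load S   [V -> red load]
red load red load S => red load red load V S   [S -> V S]
red load red load V S => red load red load likes red S   [V -> likes red]
red load red load likes red S => red load red load likes red south likes red   [S -> south likes red]

S => V S => red load S => red load V S => red load red load S => red load red load V S => red load red load likes red S => red load red load likes red south likes red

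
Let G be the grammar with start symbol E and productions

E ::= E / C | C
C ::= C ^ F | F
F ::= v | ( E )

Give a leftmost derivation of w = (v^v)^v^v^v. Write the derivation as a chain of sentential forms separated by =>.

E => C   [E ::= C]
C => C^F   [C ::= C ^ F]
C^F => C^F^F   [C ::= C ^ F]
C^F^F => C^F^F^F   [C ::= C ^ F]
C^F^F^F => F^F^F^F   [C ::= F]
F^F^F^F => (E)^F^F^F   [F ::= ( E )]
(E)^F^F^F => (C)^F^F^F   [E ::= C]
(C)^F^F^F => (C^F)^F^F^F   [C ::= C ^ F]
(C^F)^F^F^F => (F^F)^F^F^F   [C ::= F]
(F^F)^F^F^F => (v^F)^F^F^F   [F ::= v]
(v^F)^F^F^F => (v^v)^F^F^F   [F ::= v]
(v^v)^F^F^F => (v^v)^v^F^F   [F ::= v]
(v^v)^v^F^F => (v^v)^v^v^F   [F ::= v]
(v^v)^v^v^F => (v^v)^v^v^v   [F ::= v]

E => C => C^F => C^F^F => C^F^F^F => F^F^F^F => (E)^F^F^F => (C)^F^F^F => (C^F)^F^F^F => (F^F)^F^F^F => (v^F)^F^F^F => (v^v)^F^F^F => (v^v)^v^F^F => (v^v)^v^v^F => (v^v)^v^v^v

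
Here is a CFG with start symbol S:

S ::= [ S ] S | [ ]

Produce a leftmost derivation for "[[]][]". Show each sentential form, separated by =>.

S=>[S]S=>[[]]S=>[[]][]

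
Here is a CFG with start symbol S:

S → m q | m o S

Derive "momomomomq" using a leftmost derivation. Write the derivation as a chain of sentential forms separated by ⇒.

S⇒moS⇒momoS⇒momomoS⇒momomomoS⇒momomomomq

S ⇒ moS   [S → m o S]
moS ⇒ momoS   [S → m o S]
momoS ⇒ momomoS   [S → m o S]
momomoS ⇒ momomomoS   [S → m o S]
momomomoS ⇒ momomomomq   [S → m q]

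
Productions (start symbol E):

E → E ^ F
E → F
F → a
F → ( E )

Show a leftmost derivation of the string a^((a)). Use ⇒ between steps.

E ⇒ E^F ⇒ F^F ⇒ a^F ⇒ a^(E) ⇒ a^(F) ⇒ a^((E)) ⇒ a^((F)) ⇒ a^((a))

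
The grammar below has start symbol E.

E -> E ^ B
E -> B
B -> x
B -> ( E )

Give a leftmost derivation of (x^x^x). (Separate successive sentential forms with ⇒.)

E⇒B⇒(E)⇒(E^B)⇒(E^B^B)⇒(B^B^B)⇒(x^B^B)⇒(x^x^B)⇒(x^x^x)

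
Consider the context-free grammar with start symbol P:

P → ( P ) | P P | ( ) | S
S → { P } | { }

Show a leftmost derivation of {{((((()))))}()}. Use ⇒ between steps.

P ⇒ S ⇒ {P} ⇒ {PP} ⇒ {SP} ⇒ {{P}P} ⇒ {{(P)}P} ⇒ {{((P))}P} ⇒ {{(((P)))}P} ⇒ {{((((P))))}P} ⇒ {{((((()))))}P} ⇒ {{((((()))))}()}

P ⇒ S   [P → S]
S ⇒ {P}   [S → { P }]
{P} ⇒ {PP}   [P → P P]
{PP} ⇒ {SP}   [P → S]
{SP} ⇒ {{P}P}   [S → { P }]
{{P}P} ⇒ {{(P)}P}   [P → ( P )]
{{(P)}P} ⇒ {{((P))}P}   [P → ( P )]
{{((P))}P} ⇒ {{(((P)))}P}   [P → ( P )]
{{(((P)))}P} ⇒ {{((((P))))}P}   [P → ( P )]
{{((((P))))}P} ⇒ {{((((()))))}P}   [P → ( )]
{{((((()))))}P} ⇒ {{((((()))))}()}   [P → ( )]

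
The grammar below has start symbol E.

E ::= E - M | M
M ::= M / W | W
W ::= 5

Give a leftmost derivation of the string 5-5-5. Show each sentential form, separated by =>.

E=>E-M=>E-M-M=>M-M-M=>W-M-M=>5-M-M=>5-W-M=>5-5-M=>5-5-W=>5-5-5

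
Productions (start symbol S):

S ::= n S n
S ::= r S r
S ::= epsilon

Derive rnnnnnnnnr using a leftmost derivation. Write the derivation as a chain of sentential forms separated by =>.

S => rSr => rnSnr => rnnSnnr => rnnnSnnnr => rnnnnSnnnnr => rnnnnnnnnr

S => rSr   [S ::= r S r]
rSr => rnSnr   [S ::= n S n]
rnSnr => rnnSnnr   [S ::= n S n]
rnnSnnr => rnnnSnnnr   [S ::= n S n]
rnnnSnnnr => rnnnnSnnnnr   [S ::= n S n]
rnnnnSnnnnr => rnnnnnnnnr   [S ::= epsilon]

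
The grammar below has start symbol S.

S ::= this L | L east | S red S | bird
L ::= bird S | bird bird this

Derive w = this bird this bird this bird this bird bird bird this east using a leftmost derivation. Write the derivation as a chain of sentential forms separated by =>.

S => this L   [S ::= this L]
this L => this bird S   [L ::= bird S]
this bird S => this bird this L   [S ::= this L]
this bird this L => this bird this bird S   [L ::= bird S]
this bird this bird S => this bird this bird this L   [S ::= this L]
this bird this bird this L => this bird this bird this bird S   [L ::= bird S]
this bird this bird this bird S => this bird this bird this bird this L   [S ::= this L]
this bird this bird this bird this L => this bird this bird this bird this bird S   [L ::= bird S]
this bird this bird this bird this bird S => this bird this bird this bird this bird L east   [S ::= L east]
this bird this bird this bird this bird L east => this bird this bird this bird this bird bird bird this east   [L ::= bird bird this]

S => this L => this bird S => this bird this L => this bird this bird S => this bird this bird this L => this bird this bird this bird S => this bird this bird this bird this L => this bird this bird this bird this bird S => this bird this bird this bird this bird L east => this bird this bird this bird this bird bird bird this east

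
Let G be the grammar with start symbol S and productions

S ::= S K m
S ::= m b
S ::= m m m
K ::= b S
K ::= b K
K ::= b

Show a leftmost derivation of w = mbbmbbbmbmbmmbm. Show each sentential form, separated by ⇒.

S ⇒ SKm ⇒ SKmKm ⇒ mbKmKm ⇒ mbbSmKm ⇒ mbbSKmmKm ⇒ mbbSKmKmmKm ⇒ mbbmbKmKmmKm ⇒ mbbmbbKmKmmKm ⇒ mbbmbbbSmKmmKm ⇒ mbbmbbbmbmKmmKm ⇒ mbbmbbbmbmbmmKm ⇒ mbbmbbbmbmbmmbm

S ⇒ SKm   [S ::= S K m]
SKm ⇒ SKmKm   [S ::= S K m]
SKmKm ⇒ mbKmKm   [S ::= m b]
mbKmKm ⇒ mbbSmKm   [K ::= b S]
mbbSmKm ⇒ mbbSKmmKm   [S ::= S K m]
mbbSKmmKm ⇒ mbbSKmKmmKm   [S ::= S K m]
mbbSKmKmmKm ⇒ mbbmbKmKmmKm   [S ::= m b]
mbbmbKmKmmKm ⇒ mbbmbbKmKmmKm   [K ::= b K]
mbbmbbKmKmmKm ⇒ mbbmbbbSmKmmKm   [K ::= b S]
mbbmbbbSmKmmKm ⇒ mbbmbbbmbmKmmKm   [S ::= m b]
mbbmbbbmbmKmmKm ⇒ mbbmbbbmbmbmmKm   [K ::= b]
mbbmbbbmbmbmmKm ⇒ mbbmbbbmbmbmmbm   [K ::= b]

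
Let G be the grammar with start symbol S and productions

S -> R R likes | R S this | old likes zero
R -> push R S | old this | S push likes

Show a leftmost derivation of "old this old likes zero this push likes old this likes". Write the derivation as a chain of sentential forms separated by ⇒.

S ⇒ R R likes ⇒ S push likes R likes ⇒ R S this push likes R likes ⇒ old this S this push likes R likes ⇒ old this old likes zero this push likes R likes ⇒ old this old likes zero this push likes old this likes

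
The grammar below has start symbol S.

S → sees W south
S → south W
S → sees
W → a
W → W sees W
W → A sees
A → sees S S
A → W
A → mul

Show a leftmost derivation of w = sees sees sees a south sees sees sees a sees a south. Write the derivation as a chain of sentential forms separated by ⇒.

S ⇒ sees W south   [S → sees W south]
sees W south ⇒ sees W sees W south   [W → W sees W]
sees W sees W south ⇒ sees W sees W sees W south   [W → W sees W]
sees W sees W sees W south ⇒ sees A sees sees W sees W south   [W → A sees]
sees A sees sees W sees W south ⇒ sees sees S S sees sees W sees W south   [A → sees S S]
sees sees S S sees sees W sees W south ⇒ sees sees sees W south S sees sees W sees W south   [S → sees W south]
sees sees sees W south S sees sees W sees W south ⇒ sees sees sees a south S sees sees W sees W south   [W → a]
sees sees sees a south S sees sees W sees W south ⇒ sees sees sees a south sees sees sees W sees W south   [S → sees]
sees sees sees a south sees sees sees W sees W south ⇒ sees sees sees a south sees sees sees a sees W south   [W → a]
sees sees sees a south sees sees sees a sees W south ⇒ sees sees sees a south sees sees sees a sees a south   [W → a]

S ⇒ sees W south ⇒ sees W sees W south ⇒ sees W sees W sees W south ⇒ sees A sees sees W sees W south ⇒ sees sees S S sees sees W sees W south ⇒ sees sees sees W south S sees sees W sees W south ⇒ sees sees sees a south S sees sees W sees W south ⇒ sees sees sees a south sees sees sees W sees W south ⇒ sees sees sees a south sees sees sees a sees W south ⇒ sees sees sees a south sees sees sees a sees a south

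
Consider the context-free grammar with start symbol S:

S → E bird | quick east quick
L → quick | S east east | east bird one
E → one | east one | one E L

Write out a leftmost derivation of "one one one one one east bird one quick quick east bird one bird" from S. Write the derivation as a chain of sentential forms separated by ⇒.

S ⇒ E bird ⇒ one E L bird ⇒ one one E L L bird ⇒ one one one E L L L bird ⇒ one one one one E L L L L bird ⇒ one one one one one L L L L bird ⇒ one one one one one east bird one L L L bird ⇒ one one one one one east bird one quick L L bird ⇒ one one one one one east bird one quick quick L bird ⇒ one one one one one east bird one quick quick east bird one bird

S ⇒ E bird   [S → E bird]
E bird ⇒ one E L bird   [E → one E L]
one E L bird ⇒ one one E L L bird   [E → one E L]
one one E L L bird ⇒ one one one E L L L bird   [E → one E L]
one one one E L L L bird ⇒ one one one one E L L L L bird   [E → one E L]
one one one one E L L L L bird ⇒ one one one one one L L L L bird   [E → one]
one one one one one L L L L bird ⇒ one one one one one east bird one L L L bird   [L → east bird one]
one one one one one east bird one L L L bird ⇒ one one one one one east bird one quick L L bird   [L → quick]
one one one one one east bird one quick L L bird ⇒ one one one one one east bird one quick quick L bird   [L → quick]
one one one one one east bird one quick quick L bird ⇒ one one one one one east bird one quick quick east bird one bird   [L → east bird one]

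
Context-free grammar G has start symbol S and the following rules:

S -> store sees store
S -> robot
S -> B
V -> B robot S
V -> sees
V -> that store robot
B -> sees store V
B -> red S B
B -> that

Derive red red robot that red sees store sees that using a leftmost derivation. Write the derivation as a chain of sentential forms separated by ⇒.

S ⇒ B ⇒ red S B ⇒ red B B ⇒ red red S B B ⇒ red red robot B B ⇒ red red robot that B ⇒ red red robot that red S B ⇒ red red robot that red B B ⇒ red red robot that red sees store V B ⇒ red red robot that red sees store sees B ⇒ red red robot that red sees store sees that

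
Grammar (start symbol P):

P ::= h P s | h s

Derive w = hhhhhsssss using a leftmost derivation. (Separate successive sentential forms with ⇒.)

P ⇒ hPs ⇒ hhPss ⇒ hhhPsss ⇒ hhhhPssss ⇒ hhhhhsssss

P ⇒ hPs   [P ::= h P s]
hPs ⇒ hhPss   [P ::= h P s]
hhPss ⇒ hhhPsss   [P ::= h P s]
hhhPsss ⇒ hhhhPssss   [P ::= h P s]
hhhhPssss ⇒ hhhhhsssss   [P ::= h s]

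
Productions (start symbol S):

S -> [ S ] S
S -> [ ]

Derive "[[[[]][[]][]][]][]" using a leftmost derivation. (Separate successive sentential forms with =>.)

S => [S]S   [S -> [ S ] S]
[S]S => [[S]S]S   [S -> [ S ] S]
[[S]S]S => [[[S]S]S]S   [S -> [ S ] S]
[[[S]S]S]S => [[[[]]S]S]S   [S -> [ ]]
[[[[]]S]S]S => [[[[]][S]S]S]S   [S -> [ S ] S]
[[[[]][S]S]S]S => [[[[]][[]]S]S]S   [S -> [ ]]
[[[[]][[]]S]S]S => [[[[]][[]][]]S]S   [S -> [ ]]
[[[[]][[]][]]S]S => [[[[]][[]][]][]]S   [S -> [ ]]
[[[[]][[]][]][]]S => [[[[]][[]][]][]][]   [S -> [ ]]

S => [S]S => [[S]S]S => [[[S]S]S]S => [[[[]]S]S]S => [[[[]][S]S]S]S => [[[[]][[]]S]S]S => [[[[]][[]][]]S]S => [[[[]][[]][]][]]S => [[[[]][[]][]][]][]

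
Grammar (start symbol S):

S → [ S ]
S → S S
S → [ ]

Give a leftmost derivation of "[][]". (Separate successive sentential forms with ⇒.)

S ⇒ SS ⇒ []S ⇒ [][]

S ⇒ SS   [S → S S]
SS ⇒ []S   [S → [ ]]
[]S ⇒ [][]   [S → [ ]]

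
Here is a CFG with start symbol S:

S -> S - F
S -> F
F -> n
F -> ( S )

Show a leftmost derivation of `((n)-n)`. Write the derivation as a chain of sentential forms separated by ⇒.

S ⇒ F ⇒ (S) ⇒ (S-F) ⇒ (F-F) ⇒ ((S)-F) ⇒ ((F)-F) ⇒ ((n)-F) ⇒ ((n)-n)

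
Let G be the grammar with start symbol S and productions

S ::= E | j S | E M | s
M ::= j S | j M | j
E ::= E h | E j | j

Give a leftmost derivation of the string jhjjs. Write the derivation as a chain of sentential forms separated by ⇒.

S ⇒ EM ⇒ EjM ⇒ EhjM ⇒ jhjM ⇒ jhjjS ⇒ jhjjs

S ⇒ EM   [S ::= E M]
EM ⇒ EjM   [E ::= E j]
EjM ⇒ EhjM   [E ::= E h]
EhjM ⇒ jhjM   [E ::= j]
jhjM ⇒ jhjjS   [M ::= j S]
jhjjS ⇒ jhjjs   [S ::= s]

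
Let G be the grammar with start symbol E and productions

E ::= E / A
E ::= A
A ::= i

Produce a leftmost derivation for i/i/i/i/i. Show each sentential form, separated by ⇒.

E ⇒ E/A ⇒ E/A/A ⇒ E/A/A/A ⇒ E/A/A/A/A ⇒ A/A/A/A/A ⇒ i/A/A/A/A ⇒ i/i/A/A/A ⇒ i/i/i/A/A ⇒ i/i/i/i/A ⇒ i/i/i/i/i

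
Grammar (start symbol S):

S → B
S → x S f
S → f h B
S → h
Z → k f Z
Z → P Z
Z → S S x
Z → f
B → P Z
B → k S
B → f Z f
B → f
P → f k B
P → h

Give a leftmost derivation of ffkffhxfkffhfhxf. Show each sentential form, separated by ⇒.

S ⇒ B   [S → B]
B ⇒ fZf   [B → f Z f]
fZf ⇒ fPZf   [Z → P Z]
fPZf ⇒ ffkBZf   [P → f k B]
ffkBZf ⇒ ffkfZfZf   [B → f Z f]
ffkfZfZf ⇒ ffkfSSxfZf   [Z → S S x]
ffkfSSxfZf ⇒ ffkfBSxfZf   [S → B]
ffkfBSxfZf ⇒ ffkffSxfZf   [B → f]
ffkffSxfZf ⇒ ffkffhxfZf   [S → h]
ffkffhxfZf ⇒ ffkffhxfkfZf   [Z → k f Z]
ffkffhxfkfZf ⇒ ffkffhxfkfSSxf   [Z → S S x]
ffkffhxfkfSSxf ⇒ ffkffhxfkffhBSxf   [S → f h B]
ffkffhxfkffhBSxf ⇒ ffkffhxfkffhfSxf   [B → f]
ffkffhxfkffhfSxf ⇒ ffkffhxfkffhfhxf   [S → h]

S⇒B⇒fZf⇒fPZf⇒ffkBZf⇒ffkfZfZf⇒ffkfSSxfZf⇒ffkfBSxfZf⇒ffkffSxfZf⇒ffkffhxfZf⇒ffkffhxfkfZf⇒ffkffhxfkfSSxf⇒ffkffhxfkffhBSxf⇒ffkffhxfkffhfSxf⇒ffkffhxfkffhfhxf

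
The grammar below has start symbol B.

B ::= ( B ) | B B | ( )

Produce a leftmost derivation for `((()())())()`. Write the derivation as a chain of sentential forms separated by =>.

B => BB   [B ::= B B]
BB => (B)B   [B ::= ( B )]
(B)B => (BB)B   [B ::= B B]
(BB)B => ((B)B)B   [B ::= ( B )]
((B)B)B => ((BB)B)B   [B ::= B B]
((BB)B)B => ((()B)B)B   [B ::= ( )]
((()B)B)B => ((()())B)B   [B ::= ( )]
((()())B)B => ((()())())B   [B ::= ( )]
((()())())B => ((()())())()   [B ::= ( )]

B => BB => (B)B => (BB)B => ((B)B)B => ((BB)B)B => ((()B)B)B => ((()())B)B => ((()())())B => ((()())())()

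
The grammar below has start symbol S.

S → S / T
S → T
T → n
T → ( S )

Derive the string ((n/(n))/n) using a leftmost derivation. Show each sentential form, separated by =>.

S => T   [S → T]
T => (S)   [T → ( S )]
(S) => (S/T)   [S → S / T]
(S/T) => (T/T)   [S → T]
(T/T) => ((S)/T)   [T → ( S )]
((S)/T) => ((S/T)/T)   [S → S / T]
((S/T)/T) => ((T/T)/T)   [S → T]
((T/T)/T) => ((n/T)/T)   [T → n]
((n/T)/T) => ((n/(S))/T)   [T → ( S )]
((n/(S))/T) => ((n/(T))/T)   [S → T]
((n/(T))/T) => ((n/(n))/T)   [T → n]
((n/(n))/T) => ((n/(n))/n)   [T → n]

S=>T=>(S)=>(S/T)=>(T/T)=>((S)/T)=>((S/T)/T)=>((T/T)/T)=>((n/T)/T)=>((n/(S))/T)=>((n/(T))/T)=>((n/(n))/T)=>((n/(n))/n)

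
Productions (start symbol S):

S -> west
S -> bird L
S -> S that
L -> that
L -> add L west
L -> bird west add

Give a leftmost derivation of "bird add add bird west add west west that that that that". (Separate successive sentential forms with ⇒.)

S ⇒ S that ⇒ S that that ⇒ S that that that ⇒ S that that that that ⇒ bird L that that that that ⇒ bird add L west that that that that ⇒ bird add add L west west that that that that ⇒ bird add add bird west add west west that that that that

S ⇒ S that   [S -> S that]
S that ⇒ S that that   [S -> S that]
S that that ⇒ S that that that   [S -> S that]
S that that that ⇒ S that that that that   [S -> S that]
S that that that that ⇒ bird L that that that that   [S -> bird L]
bird L that that that that ⇒ bird add L west that that that that   [L -> add L west]
bird add L west that that that that ⇒ bird add add L west west that that that that   [L -> add L west]
bird add add L west west that that that that ⇒ bird add add bird west add west west that that that that   [L -> bird west add]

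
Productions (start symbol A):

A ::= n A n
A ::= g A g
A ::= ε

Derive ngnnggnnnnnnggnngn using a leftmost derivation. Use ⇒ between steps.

A ⇒ nAn ⇒ ngAgn ⇒ ngnAngn ⇒ ngnnAnngn ⇒ ngnngAgnngn ⇒ ngnnggAggnngn ⇒ ngnnggnAnggnngn ⇒ ngnnggnnAnnggnngn ⇒ ngnnggnnnAnnnggnngn ⇒ ngnnggnnnnnnggnngn

A ⇒ nAn   [A ::= n A n]
nAn ⇒ ngAgn   [A ::= g A g]
ngAgn ⇒ ngnAngn   [A ::= n A n]
ngnAngn ⇒ ngnnAnngn   [A ::= n A n]
ngnnAnngn ⇒ ngnngAgnngn   [A ::= g A g]
ngnngAgnngn ⇒ ngnnggAggnngn   [A ::= g A g]
ngnnggAggnngn ⇒ ngnnggnAnggnngn   [A ::= n A n]
ngnnggnAnggnngn ⇒ ngnnggnnAnnggnngn   [A ::= n A n]
ngnnggnnAnnggnngn ⇒ ngnnggnnnAnnnggnngn   [A ::= n A n]
ngnnggnnnAnnnggnngn ⇒ ngnnggnnnnnnggnngn   [A ::= ε]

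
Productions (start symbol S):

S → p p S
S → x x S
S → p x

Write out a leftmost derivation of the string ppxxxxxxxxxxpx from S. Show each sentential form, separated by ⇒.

S⇒ppS⇒ppxxS⇒ppxxxxS⇒ppxxxxxxS⇒ppxxxxxxxxS⇒ppxxxxxxxxxxS⇒ppxxxxxxxxxxpx

S ⇒ ppS   [S → p p S]
ppS ⇒ ppxxS   [S → x x S]
ppxxS ⇒ ppxxxxS   [S → x x S]
ppxxxxS ⇒ ppxxxxxxS   [S → x x S]
ppxxxxxxS ⇒ ppxxxxxxxxS   [S → x x S]
ppxxxxxxxxS ⇒ ppxxxxxxxxxxS   [S → x x S]
ppxxxxxxxxxxS ⇒ ppxxxxxxxxxxpx   [S → p x]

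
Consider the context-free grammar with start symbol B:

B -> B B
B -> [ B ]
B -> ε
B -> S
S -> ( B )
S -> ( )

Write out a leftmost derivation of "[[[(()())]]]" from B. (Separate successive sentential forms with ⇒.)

B⇒[B]⇒[BB]⇒[[B]B]⇒[[[B]]B]⇒[[[S]]B]⇒[[[(B)]]B]⇒[[[(BB)]]B]⇒[[[(SB)]]B]⇒[[[((B)B)]]B]⇒[[[(()B)]]B]⇒[[[(()S)]]B]⇒[[[(()())]]B]⇒[[[(()())]]]

B ⇒ [B]   [B -> [ B ]]
[B] ⇒ [BB]   [B -> B B]
[BB] ⇒ [[B]B]   [B -> [ B ]]
[[B]B] ⇒ [[[B]]B]   [B -> [ B ]]
[[[B]]B] ⇒ [[[S]]B]   [B -> S]
[[[S]]B] ⇒ [[[(B)]]B]   [S -> ( B )]
[[[(B)]]B] ⇒ [[[(BB)]]B]   [B -> B B]
[[[(BB)]]B] ⇒ [[[(SB)]]B]   [B -> S]
[[[(SB)]]B] ⇒ [[[((B)B)]]B]   [S -> ( B )]
[[[((B)B)]]B] ⇒ [[[(()B)]]B]   [B -> ε]
[[[(()B)]]B] ⇒ [[[(()S)]]B]   [B -> S]
[[[(()S)]]B] ⇒ [[[(()())]]B]   [S -> ( )]
[[[(()())]]B] ⇒ [[[(()())]]]   [B -> ε]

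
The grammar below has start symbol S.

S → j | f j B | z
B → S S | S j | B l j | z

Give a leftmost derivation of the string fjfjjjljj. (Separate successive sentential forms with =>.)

S => fjB => fjSS => fjfjBS => fjfjBljS => fjfjSjljS => fjfjjjljS => fjfjjjljj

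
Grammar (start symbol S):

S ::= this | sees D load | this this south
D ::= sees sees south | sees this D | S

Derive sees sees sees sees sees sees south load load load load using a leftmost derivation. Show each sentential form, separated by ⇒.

S ⇒ sees D load   [S ::= sees D load]
sees D load ⇒ sees S load   [D ::= S]
sees S load ⇒ sees sees D load load   [S ::= sees D load]
sees sees D load load ⇒ sees sees S load load   [D ::= S]
sees sees S load load ⇒ sees sees sees D load load load   [S ::= sees D load]
sees sees sees D load load load ⇒ sees sees sees S load load load   [D ::= S]
sees sees sees S load load load ⇒ sees sees sees sees D load load load load   [S ::= sees D load]
sees sees sees sees D load load load load ⇒ sees sees sees sees sees sees south load load load load   [D ::= sees sees south]

S ⇒ sees D load ⇒ sees S load ⇒ sees sees D load load ⇒ sees sees S load load ⇒ sees sees sees D load load load ⇒ sees sees sees S load load load ⇒ sees sees sees sees D load load load load ⇒ sees sees sees sees sees sees south load load load load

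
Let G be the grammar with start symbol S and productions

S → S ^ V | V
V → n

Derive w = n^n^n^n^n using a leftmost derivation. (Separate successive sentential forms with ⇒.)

S ⇒ S^V   [S → S ^ V]
S^V ⇒ S^V^V   [S → S ^ V]
S^V^V ⇒ S^V^V^V   [S → S ^ V]
S^V^V^V ⇒ S^V^V^V^V   [S → S ^ V]
S^V^V^V^V ⇒ V^V^V^V^V   [S → V]
V^V^V^V^V ⇒ n^V^V^V^V   [V → n]
n^V^V^V^V ⇒ n^n^V^V^V   [V → n]
n^n^V^V^V ⇒ n^n^n^V^V   [V → n]
n^n^n^V^V ⇒ n^n^n^n^V   [V → n]
n^n^n^n^V ⇒ n^n^n^n^n   [V → n]

S ⇒ S^V ⇒ S^V^V ⇒ S^V^V^V ⇒ S^V^V^V^V ⇒ V^V^V^V^V ⇒ n^V^V^V^V ⇒ n^n^V^V^V ⇒ n^n^n^V^V ⇒ n^n^n^n^V ⇒ n^n^n^n^n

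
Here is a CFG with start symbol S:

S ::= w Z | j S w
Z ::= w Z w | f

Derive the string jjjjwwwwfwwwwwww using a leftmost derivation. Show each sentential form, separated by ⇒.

S ⇒ jSw   [S ::= j S w]
jSw ⇒ jjSww   [S ::= j S w]
jjSww ⇒ jjjSwww   [S ::= j S w]
jjjSwww ⇒ jjjjSwwww   [S ::= j S w]
jjjjSwwww ⇒ jjjjwZwwww   [S ::= w Z]
jjjjwZwwww ⇒ jjjjwwZwwwww   [Z ::= w Z w]
jjjjwwZwwwww ⇒ jjjjwwwZwwwwww   [Z ::= w Z w]
jjjjwwwZwwwwww ⇒ jjjjwwwwZwwwwwww   [Z ::= w Z w]
jjjjwwwwZwwwwwww ⇒ jjjjwwwwfwwwwwww   [Z ::= f]

S ⇒ jSw ⇒ jjSww ⇒ jjjSwww ⇒ jjjjSwwww ⇒ jjjjwZwwww ⇒ jjjjwwZwwwww ⇒ jjjjwwwZwwwwww ⇒ jjjjwwwwZwwwwwww ⇒ jjjjwwwwfwwwwwww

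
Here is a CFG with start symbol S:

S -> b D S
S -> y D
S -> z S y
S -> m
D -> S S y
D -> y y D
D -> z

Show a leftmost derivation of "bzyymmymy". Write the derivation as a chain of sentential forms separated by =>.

S => bDS => bzS => bzyD => bzySSy => bzyyDSy => bzyySSySy => bzyymSySy => bzyymmySy => bzyymmymy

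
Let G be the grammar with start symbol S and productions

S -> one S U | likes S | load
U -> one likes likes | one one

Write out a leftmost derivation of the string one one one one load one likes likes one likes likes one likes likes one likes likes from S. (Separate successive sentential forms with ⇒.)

S ⇒ one S U ⇒ one one S U U ⇒ one one one S U U U ⇒ one one one one S U U U U ⇒ one one one one load U U U U ⇒ one one one one load one likes likes U U U ⇒ one one one one load one likes likes one likes likes U U ⇒ one one one one load one likes likes one likes likes one likes likes U ⇒ one one one one load one likes likes one likes likes one likes likes one likes likes

S ⇒ one S U   [S -> one S U]
one S U ⇒ one one S U U   [S -> one S U]
one one S U U ⇒ one one one S U U U   [S -> one S U]
one one one S U U U ⇒ one one one one S U U U U   [S -> one S U]
one one one one S U U U U ⇒ one one one one load U U U U   [S -> load]
one one one one load U U U U ⇒ one one one one load one likes likes U U U   [U -> one likes likes]
one one one one load one likes likes U U U ⇒ one one one one load one likes likes one likes likes U U   [U -> one likes likes]
one one one one load one likes likes one likes likes U U ⇒ one one one one load one likes likes one likes likes one likes likes U   [U -> one likes likes]
one one one one load one likes likes one likes likes one likes likes U ⇒ one one one one load one likes likes one likes likes one likes likes one likes likes   [U -> one likes likes]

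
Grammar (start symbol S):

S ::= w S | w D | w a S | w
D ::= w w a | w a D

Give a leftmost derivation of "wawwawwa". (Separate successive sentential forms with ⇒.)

S⇒waS⇒wawD⇒wawwaD⇒wawwawwa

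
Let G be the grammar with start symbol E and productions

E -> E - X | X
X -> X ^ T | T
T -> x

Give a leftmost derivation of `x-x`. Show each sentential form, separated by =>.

E => E-X => X-X => T-X => x-X => x-T => x-x

E => E-X   [E -> E - X]
E-X => X-X   [E -> X]
X-X => T-X   [X -> T]
T-X => x-X   [T -> x]
x-X => x-T   [X -> T]
x-T => x-x   [T -> x]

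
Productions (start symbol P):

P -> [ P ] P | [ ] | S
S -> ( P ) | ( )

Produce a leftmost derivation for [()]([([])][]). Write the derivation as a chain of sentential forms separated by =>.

P => [P]P   [P -> [ P ] P]
[P]P => [S]P   [P -> S]
[S]P => [()]P   [S -> ( )]
[()]P => [()]S   [P -> S]
[()]S => [()](P)   [S -> ( P )]
[()](P) => [()]([P]P)   [P -> [ P ] P]
[()]([P]P) => [()]([S]P)   [P -> S]
[()]([S]P) => [()]([(P)]P)   [S -> ( P )]
[()]([(P)]P) => [()]([([])]P)   [P -> [ ]]
[()]([([])]P) => [()]([([])][])   [P -> [ ]]

P => [P]P => [S]P => [()]P => [()]S => [()](P) => [()]([P]P) => [()]([S]P) => [()]([(P)]P) => [()]([([])]P) => [()]([([])][])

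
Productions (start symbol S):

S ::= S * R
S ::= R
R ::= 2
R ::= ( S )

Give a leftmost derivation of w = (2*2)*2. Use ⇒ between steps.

S ⇒ S*R   [S ::= S * R]
S*R ⇒ R*R   [S ::= R]
R*R ⇒ (S)*R   [R ::= ( S )]
(S)*R ⇒ (S*R)*R   [S ::= S * R]
(S*R)*R ⇒ (R*R)*R   [S ::= R]
(R*R)*R ⇒ (2*R)*R   [R ::= 2]
(2*R)*R ⇒ (2*2)*R   [R ::= 2]
(2*2)*R ⇒ (2*2)*2   [R ::= 2]

S⇒S*R⇒R*R⇒(S)*R⇒(S*R)*R⇒(R*R)*R⇒(2*R)*R⇒(2*2)*R⇒(2*2)*2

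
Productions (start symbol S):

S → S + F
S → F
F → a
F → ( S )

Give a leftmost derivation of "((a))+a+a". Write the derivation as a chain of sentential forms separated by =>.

S => S+F => S+F+F => F+F+F => (S)+F+F => (F)+F+F => ((S))+F+F => ((F))+F+F => ((a))+F+F => ((a))+a+F => ((a))+a+a

S => S+F   [S → S + F]
S+F => S+F+F   [S → S + F]
S+F+F => F+F+F   [S → F]
F+F+F => (S)+F+F   [F → ( S )]
(S)+F+F => (F)+F+F   [S → F]
(F)+F+F => ((S))+F+F   [F → ( S )]
((S))+F+F => ((F))+F+F   [S → F]
((F))+F+F => ((a))+F+F   [F → a]
((a))+F+F => ((a))+a+F   [F → a]
((a))+a+F => ((a))+a+a   [F → a]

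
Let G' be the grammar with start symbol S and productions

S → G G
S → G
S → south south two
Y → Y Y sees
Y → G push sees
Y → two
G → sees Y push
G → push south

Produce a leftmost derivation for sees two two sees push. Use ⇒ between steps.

S ⇒ G ⇒ sees Y push ⇒ sees Y Y sees push ⇒ sees two Y sees push ⇒ sees two two sees push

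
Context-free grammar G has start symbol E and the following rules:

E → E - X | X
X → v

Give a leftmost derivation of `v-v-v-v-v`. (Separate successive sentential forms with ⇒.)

E ⇒ E-X ⇒ E-X-X ⇒ E-X-X-X ⇒ E-X-X-X-X ⇒ X-X-X-X-X ⇒ v-X-X-X-X ⇒ v-v-X-X-X ⇒ v-v-v-X-X ⇒ v-v-v-v-X ⇒ v-v-v-v-v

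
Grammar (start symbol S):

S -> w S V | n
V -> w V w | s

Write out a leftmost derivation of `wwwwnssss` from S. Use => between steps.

S => wSV   [S -> w S V]
wSV => wwSVV   [S -> w S V]
wwSVV => wwwSVVV   [S -> w S V]
wwwSVVV => wwwwSVVVV   [S -> w S V]
wwwwSVVVV => wwwwnVVVV   [S -> n]
wwwwnVVVV => wwwwnsVVV   [V -> s]
wwwwnsVVV => wwwwnssVV   [V -> s]
wwwwnssVV => wwwwnsssV   [V -> s]
wwwwnsssV => wwwwnssss   [V -> s]

S => wSV => wwSVV => wwwSVVV => wwwwSVVVV => wwwwnVVVV => wwwwnsVVV => wwwwnssVV => wwwwnsssV => wwwwnssss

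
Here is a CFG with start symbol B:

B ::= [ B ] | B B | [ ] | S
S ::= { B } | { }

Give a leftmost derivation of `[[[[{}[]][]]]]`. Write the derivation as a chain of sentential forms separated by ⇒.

B ⇒ [B] ⇒ [[B]] ⇒ [[[B]]] ⇒ [[[BB]]] ⇒ [[[[B]B]]] ⇒ [[[[BB]B]]] ⇒ [[[[SB]B]]] ⇒ [[[[{}B]B]]] ⇒ [[[[{}[]]B]]] ⇒ [[[[{}[]][]]]]

B ⇒ [B]   [B ::= [ B ]]
[B] ⇒ [[B]]   [B ::= [ B ]]
[[B]] ⇒ [[[B]]]   [B ::= [ B ]]
[[[B]]] ⇒ [[[BB]]]   [B ::= B B]
[[[BB]]] ⇒ [[[[B]B]]]   [B ::= [ B ]]
[[[[B]B]]] ⇒ [[[[BB]B]]]   [B ::= B B]
[[[[BB]B]]] ⇒ [[[[SB]B]]]   [B ::= S]
[[[[SB]B]]] ⇒ [[[[{}B]B]]]   [S ::= { }]
[[[[{}B]B]]] ⇒ [[[[{}[]]B]]]   [B ::= [ ]]
[[[[{}[]]B]]] ⇒ [[[[{}[]][]]]]   [B ::= [ ]]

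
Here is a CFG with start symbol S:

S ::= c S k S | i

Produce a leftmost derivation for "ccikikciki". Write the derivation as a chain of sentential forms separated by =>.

S => cSkS => ccSkSkS => ccikSkS => ccikikS => ccikikcSkS => ccikikcikS => ccikikciki

S => cSkS   [S ::= c S k S]
cSkS => ccSkSkS   [S ::= c S k S]
ccSkSkS => ccikSkS   [S ::= i]
ccikSkS => ccikikS   [S ::= i]
ccikikS => ccikikcSkS   [S ::= c S k S]
ccikikcSkS => ccikikcikS   [S ::= i]
ccikikcikS => ccikikciki   [S ::= i]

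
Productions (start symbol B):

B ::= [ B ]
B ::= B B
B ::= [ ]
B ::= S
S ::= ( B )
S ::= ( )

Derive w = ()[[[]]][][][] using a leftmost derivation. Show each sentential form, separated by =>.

B=>BB=>BBB=>BBBB=>BBBBB=>SBBBB=>()BBBB=>()[B]BBB=>()[[B]]BBB=>()[[[]]]BBB=>()[[[]]][]BB=>()[[[]]][][]B=>()[[[]]][][][]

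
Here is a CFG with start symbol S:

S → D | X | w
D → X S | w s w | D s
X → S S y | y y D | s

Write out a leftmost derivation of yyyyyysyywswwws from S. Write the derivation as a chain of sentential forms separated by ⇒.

S ⇒ X   [S → X]
X ⇒ yyD   [X → y y D]
yyD ⇒ yyDs   [D → D s]
yyDs ⇒ yyXSs   [D → X S]
yyXSs ⇒ yyyyDSs   [X → y y D]
yyyyDSs ⇒ yyyyXSSs   [D → X S]
yyyyXSSs ⇒ yyyyyyDSSs   [X → y y D]
yyyyyyDSSs ⇒ yyyyyyXSSSs   [D → X S]
yyyyyyXSSSs ⇒ yyyyyysSSSs   [X → s]
yyyyyysSSSs ⇒ yyyyyysXSSs   [S → X]
yyyyyysXSSs ⇒ yyyyyysyyDSSs   [X → y y D]
yyyyyysyyDSSs ⇒ yyyyyysyywswSSs   [D → w s w]
yyyyyysyywswSSs ⇒ yyyyyysyywswwSs   [S → w]
yyyyyysyywswwSs ⇒ yyyyyysyywswwws   [S → w]

S ⇒ X ⇒ yyD ⇒ yyDs ⇒ yyXSs ⇒ yyyyDSs ⇒ yyyyXSSs ⇒ yyyyyyDSSs ⇒ yyyyyyXSSSs ⇒ yyyyyysSSSs ⇒ yyyyyysXSSs ⇒ yyyyyysyyDSSs ⇒ yyyyyysyywswSSs ⇒ yyyyyysyywswwSs ⇒ yyyyyysyywswwws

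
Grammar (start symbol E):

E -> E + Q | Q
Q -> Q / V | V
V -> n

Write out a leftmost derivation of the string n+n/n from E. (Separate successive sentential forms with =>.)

E => E+Q   [E -> E + Q]
E+Q => Q+Q   [E -> Q]
Q+Q => V+Q   [Q -> V]
V+Q => n+Q   [V -> n]
n+Q => n+Q/V   [Q -> Q / V]
n+Q/V => n+V/V   [Q -> V]
n+V/V => n+n/V   [V -> n]
n+n/V => n+n/n   [V -> n]

E => E+Q => Q+Q => V+Q => n+Q => n+Q/V => n+V/V => n+n/V => n+n/n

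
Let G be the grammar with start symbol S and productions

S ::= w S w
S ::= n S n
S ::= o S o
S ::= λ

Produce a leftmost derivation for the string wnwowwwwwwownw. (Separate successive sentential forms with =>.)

S => wSw   [S ::= w S w]
wSw => wnSnw   [S ::= n S n]
wnSnw => wnwSwnw   [S ::= w S w]
wnwSwnw => wnwoSownw   [S ::= o S o]
wnwoSownw => wnwowSwownw   [S ::= w S w]
wnwowSwownw => wnwowwSwwownw   [S ::= w S w]
wnwowwSwwownw => wnwowwwSwwwownw   [S ::= w S w]
wnwowwwSwwwownw => wnwowwwwwwownw   [S ::= λ]

S => wSw => wnSnw => wnwSwnw => wnwoSownw => wnwowSwownw => wnwowwSwwownw => wnwowwwSwwwownw => wnwowwwwwwownw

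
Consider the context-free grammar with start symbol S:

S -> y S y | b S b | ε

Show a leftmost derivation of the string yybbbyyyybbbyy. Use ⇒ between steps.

S ⇒ ySy   [S -> y S y]
ySy ⇒ yySyy   [S -> y S y]
yySyy ⇒ yybSbyy   [S -> b S b]
yybSbyy ⇒ yybbSbbyy   [S -> b S b]
yybbSbbyy ⇒ yybbbSbbbyy   [S -> b S b]
yybbbSbbbyy ⇒ yybbbySybbbyy   [S -> y S y]
yybbbySybbbyy ⇒ yybbbyySyybbbyy   [S -> y S y]
yybbbyySyybbbyy ⇒ yybbbyyyybbbyy   [S -> ε]

S ⇒ ySy ⇒ yySyy ⇒ yybSbyy ⇒ yybbSbbyy ⇒ yybbbSbbbyy ⇒ yybbbySybbbyy ⇒ yybbbyySyybbbyy ⇒ yybbbyyyybbbyy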